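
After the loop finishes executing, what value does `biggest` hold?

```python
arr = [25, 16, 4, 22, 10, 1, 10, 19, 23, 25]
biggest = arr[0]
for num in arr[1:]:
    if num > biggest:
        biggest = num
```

Let's trace through this code step by step.

Initialize: arr = [25, 16, 4, 22, 10, 1, 10, 19, 23, 25]
Initialize: biggest = 25
Entering loop: for num in arr[1:]:
After iteration 1: num = 16, biggest = 25
After iteration 2: num = 4, biggest = 25
After iteration 3: num = 22, biggest = 25
After iteration 4: num = 10, biggest = 25
After iteration 5: num = 1, biggest = 25
After iteration 6: num = 10, biggest = 25
After iteration 7: num = 19, biggest = 25
After iteration 8: num = 23, biggest = 25
After iteration 9: num = 25, biggest = 25
Loop ends.

Final answer: 25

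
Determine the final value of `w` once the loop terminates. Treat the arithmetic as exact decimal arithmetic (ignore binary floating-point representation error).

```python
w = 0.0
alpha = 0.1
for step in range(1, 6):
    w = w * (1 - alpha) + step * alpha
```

Let's trace through this code step by step.

Initialize: w = 0.0
Initialize: alpha = 0.1
Entering loop: for step in range(1, 6):
After iteration 1: step = 1, w = 0.1
After iteration 2: step = 2, w = 0.29
After iteration 3: step = 3, w = 0.561
After iteration 4: step = 4, w = 0.9049
After iteration 5: step = 5, w = 1.31441
Loop ends.

Final answer: 1.31441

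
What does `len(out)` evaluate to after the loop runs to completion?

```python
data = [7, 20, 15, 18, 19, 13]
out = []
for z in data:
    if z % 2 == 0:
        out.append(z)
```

Let's trace through this code step by step.

Initialize: data = [7, 20, 15, 18, 19, 13]
Initialize: out = []
Entering loop: for z in data:
After iteration 1: z = 7, out = []
After iteration 2: z = 20, out = [20]
After iteration 3: z = 15, out = [20]
After iteration 4: z = 18, out = [20, 18]
After iteration 5: z = 19, out = [20, 18]
After iteration 6: z = 13, out = [20, 18]
Loop ends.
len(out) = 2

Final answer: 2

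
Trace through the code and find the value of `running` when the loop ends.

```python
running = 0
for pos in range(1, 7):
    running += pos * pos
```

Let's trace through this code step by step.

Initialize: running = 0
Entering loop: for pos in range(1, 7):
After iteration 1: pos = 1, running = 1
After iteration 2: pos = 2, running = 5
After iteration 3: pos = 3, running = 14
After iteration 4: pos = 4, running = 30
After iteration 5: pos = 5, running = 55
After iteration 6: pos = 6, running = 91
Loop ends.

Final answer: 91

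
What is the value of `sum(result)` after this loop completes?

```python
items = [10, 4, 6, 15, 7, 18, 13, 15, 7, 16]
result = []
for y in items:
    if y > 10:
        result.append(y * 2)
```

Let's trace through this code step by step.

Initialize: items = [10, 4, 6, 15, 7, 18, 13, 15, 7, 16]
Initialize: result = []
Entering loop: for y in items:
After iteration 1: y = 10, result = []
After iteration 2: y = 4, result = []
After iteration 3: y = 6, result = []
After iteration 4: y = 15, result = [30]
After iteration 5: y = 7, result = [30]
After iteration 6: y = 18, result = [30, 36]
After iteration 7: y = 13, result = [30, 36, 26]
After iteration 8: y = 15, result = [30, 36, 26, 30]
After iteration 9: y = 7, result = [30, 36, 26, 30]
After iteration 10: y = 16, result = [30, 36, 26, 30, 32]
Loop ends.
sum(result) = 154

Final answer: 154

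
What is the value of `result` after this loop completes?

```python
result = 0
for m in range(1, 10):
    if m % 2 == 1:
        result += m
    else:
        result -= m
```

Let's trace through this code step by step.

Initialize: result = 0
Entering loop: for m in range(1, 10):
After iteration 1: m = 1, result = 1
After iteration 2: m = 2, result = -1
After iteration 3: m = 3, result = 2
After iteration 4: m = 4, result = -2
After iteration 5: m = 5, result = 3
After iteration 6: m = 6, result = -3
After iteration 7: m = 7, result = 4
After iteration 8: m = 8, result = -4
After iteration 9: m = 9, result = 5
Loop ends.

Final answer: 5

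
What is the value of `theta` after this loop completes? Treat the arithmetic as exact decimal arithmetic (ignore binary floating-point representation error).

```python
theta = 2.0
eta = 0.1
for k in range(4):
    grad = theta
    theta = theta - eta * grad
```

Let's trace through this code step by step.

Initialize: theta = 2.0
Initialize: eta = 0.1
Entering loop: for k in range(4):
After iteration 1: k = 0, theta = 1.8, grad = 2.0
After iteration 2: k = 1, theta = 1.62, grad = 1.8
After iteration 3: k = 2, theta = 1.458, grad = 1.62
After iteration 4: k = 3, theta = 1.3122, grad = 1.458
Loop ends.

Final answer: 1.3122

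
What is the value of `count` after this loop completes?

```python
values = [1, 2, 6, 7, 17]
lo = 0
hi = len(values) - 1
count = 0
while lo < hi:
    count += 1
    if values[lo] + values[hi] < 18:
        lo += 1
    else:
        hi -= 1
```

Let's trace through this code step by step.

Initialize: values = [1, 2, 6, 7, 17]
Initialize: lo = 0
Initialize: hi = 4
Initialize: count = 0
Entering loop: while lo < hi:
After iteration 1: lo = 0, hi = 3, count = 1
After iteration 2: lo = 1, hi = 3, count = 2
After iteration 3: lo = 2, hi = 3, count = 3
After iteration 4: lo = 3, hi = 3, count = 4
Loop ends.

Final answer: 4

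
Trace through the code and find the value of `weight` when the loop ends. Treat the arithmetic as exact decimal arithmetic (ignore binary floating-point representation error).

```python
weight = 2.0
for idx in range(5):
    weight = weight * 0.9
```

Let's trace through this code step by step.

Initialize: weight = 2.0
Entering loop: for idx in range(5):
After iteration 1: idx = 0, weight = 1.8
After iteration 2: idx = 1, weight = 1.62
After iteration 3: idx = 2, weight = 1.458
After iteration 4: idx = 3, weight = 1.3122
After iteration 5: idx = 4, weight = 1.18098
Loop ends.

Final answer: 1.18098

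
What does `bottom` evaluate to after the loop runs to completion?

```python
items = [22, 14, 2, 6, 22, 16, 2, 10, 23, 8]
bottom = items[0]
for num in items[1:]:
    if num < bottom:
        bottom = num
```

Let's trace through this code step by step.

Initialize: items = [22, 14, 2, 6, 22, 16, 2, 10, 23, 8]
Initialize: bottom = 22
Entering loop: for num in items[1:]:
After iteration 1: num = 14, bottom = 14
After iteration 2: num = 2, bottom = 2
After iteration 3: num = 6, bottom = 2
After iteration 4: num = 22, bottom = 2
After iteration 5: num = 16, bottom = 2
After iteration 6: num = 2, bottom = 2
After iteration 7: num = 10, bottom = 2
After iteration 8: num = 23, bottom = 2
After iteration 9: num = 8, bottom = 2
Loop ends.

Final answer: 2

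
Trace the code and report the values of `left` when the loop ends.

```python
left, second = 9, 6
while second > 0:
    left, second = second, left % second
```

Let's trace through this code step by step.

Initialize: left = 9
Initialize: second = 6
Entering loop: while second > 0:
After iteration 1: left = 6, second = 3
After iteration 2: left = 3, second = 0
Loop ends.

Final answer: 3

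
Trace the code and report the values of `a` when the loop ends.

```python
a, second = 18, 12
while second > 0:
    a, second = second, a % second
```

Let's trace through this code step by step.

Initialize: a = 18
Initialize: second = 12
Entering loop: while second > 0:
After iteration 1: a = 12, second = 6
After iteration 2: a = 6, second = 0
Loop ends.

Final answer: 6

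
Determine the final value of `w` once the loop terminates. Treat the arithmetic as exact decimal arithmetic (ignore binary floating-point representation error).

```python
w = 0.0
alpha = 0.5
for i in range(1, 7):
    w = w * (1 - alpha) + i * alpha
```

Let's trace through this code step by step.

Initialize: w = 0.0
Initialize: alpha = 0.5
Entering loop: for i in range(1, 7):
After iteration 1: i = 1, w = 0.5
After iteration 2: i = 2, w = 1.25
After iteration 3: i = 3, w = 2.125
After iteration 4: i = 4, w = 3.0625
After iteration 5: i = 5, w = 4.03125
After iteration 6: i = 6, w = 5.015625
Loop ends.

Final answer: 5.015625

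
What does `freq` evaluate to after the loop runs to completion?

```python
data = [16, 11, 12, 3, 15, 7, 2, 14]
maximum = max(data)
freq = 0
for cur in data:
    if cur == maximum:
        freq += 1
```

Let's trace through this code step by step.

Initialize: data = [16, 11, 12, 3, 15, 7, 2, 14]
Initialize: maximum = 16
Initialize: freq = 0
Entering loop: for cur in data:
After iteration 1: cur = 16, freq = 1
After iteration 2: cur = 11, freq = 1
After iteration 3: cur = 12, freq = 1
After iteration 4: cur = 3, freq = 1
After iteration 5: cur = 15, freq = 1
After iteration 6: cur = 7, freq = 1
After iteration 7: cur = 2, freq = 1
After iteration 8: cur = 14, freq = 1
Loop ends.

Final answer: 1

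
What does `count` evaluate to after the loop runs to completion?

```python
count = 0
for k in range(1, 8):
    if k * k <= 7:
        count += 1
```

Let's trace through this code step by step.

Initialize: count = 0
Entering loop: for k in range(1, 8):
After iteration 1: k = 1, count = 1
After iteration 2: k = 2, count = 2
After iteration 3: k = 3, count = 2
After iteration 4: k = 4, count = 2
After iteration 5: k = 5, count = 2
After iteration 6: k = 6, count = 2
After iteration 7: k = 7, count = 2
Loop ends.

Final answer: 2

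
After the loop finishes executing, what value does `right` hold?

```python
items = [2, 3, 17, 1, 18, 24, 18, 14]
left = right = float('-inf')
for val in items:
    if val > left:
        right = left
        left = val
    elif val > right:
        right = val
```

Let's trace through this code step by step.

Initialize: items = [2, 3, 17, 1, 18, 24, 18, 14]
Initialize: left = -inf
Initialize: right = -inf
Entering loop: for val in items:
After iteration 1: val = 2, left = 2, right = -inf
After iteration 2: val = 3, left = 3, right = 2
After iteration 3: val = 17, left = 17, right = 3
After iteration 4: val = 1, left = 17, right = 3
After iteration 5: val = 18, left = 18, right = 17
After iteration 6: val = 24, left = 24, right = 18
After iteration 7: val = 18, left = 24, right = 18
After iteration 8: val = 14, left = 24, right = 18
Loop ends.

Final answer: 18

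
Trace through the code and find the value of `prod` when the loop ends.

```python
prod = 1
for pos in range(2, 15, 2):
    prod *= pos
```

Let's trace through this code step by step.

Initialize: prod = 1
Entering loop: for pos in range(2, 15, 2):
After iteration 1: pos = 2, prod = 2
After iteration 2: pos = 4, prod = 8
After iteration 3: pos = 6, prod = 48
After iteration 4: pos = 8, prod = 384
After iteration 5: pos = 10, prod = 3840
After iteration 6: pos = 12, prod = 46080
After iteration 7: pos = 14, prod = 645120
Loop ends.

Final answer: 645120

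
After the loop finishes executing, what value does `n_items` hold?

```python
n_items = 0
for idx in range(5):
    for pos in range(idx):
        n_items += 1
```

Let's trace through this code step by step.

Initialize: n_items = 0
Entering loop: for idx in range(5):
After iteration 1: idx = 0, n_items = 0
After iteration 2: idx = 1, n_items = 1, pos = 0
After iteration 3: idx = 2, n_items = 3, pos = 1
After iteration 4: idx = 3, n_items = 6, pos = 2
After iteration 5: idx = 4, n_items = 10, pos = 3
Loop ends.

Final answer: 10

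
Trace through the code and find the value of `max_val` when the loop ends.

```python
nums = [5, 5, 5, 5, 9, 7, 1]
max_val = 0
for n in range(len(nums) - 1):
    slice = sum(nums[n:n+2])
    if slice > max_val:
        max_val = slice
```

Let's trace through this code step by step.

Initialize: nums = [5, 5, 5, 5, 9, 7, 1]
Initialize: max_val = 0
Entering loop: for n in range(len(nums) - 1):
After iteration 1: n = 0, max_val = 10, slice = 10
After iteration 2: n = 1, max_val = 10, slice = 10
After iteration 3: n = 2, max_val = 10, slice = 10
After iteration 4: n = 3, max_val = 14, slice = 14
After iteration 5: n = 4, max_val = 16, slice = 16
After iteration 6: n = 5, max_val = 16, slice = 8
Loop ends.

Final answer: 16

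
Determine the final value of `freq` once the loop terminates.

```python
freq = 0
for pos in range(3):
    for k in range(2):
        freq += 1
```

Let's trace through this code step by step.

Initialize: freq = 0
Entering loop: for pos in range(3):
After iteration 1: pos = 0, freq = 2
After iteration 2: pos = 1, freq = 4
After iteration 3: pos = 2, freq = 6
Loop ends.

Final answer: 6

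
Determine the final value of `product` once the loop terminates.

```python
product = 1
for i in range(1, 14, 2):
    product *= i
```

Let's trace through this code step by step.

Initialize: product = 1
Entering loop: for i in range(1, 14, 2):
After iteration 1: i = 1, product = 1
After iteration 2: i = 3, product = 3
After iteration 3: i = 5, product = 15
After iteration 4: i = 7, product = 105
After iteration 5: i = 9, product = 945
After iteration 6: i = 11, product = 10395
After iteration 7: i = 13, product = 135135
Loop ends.

Final answer: 135135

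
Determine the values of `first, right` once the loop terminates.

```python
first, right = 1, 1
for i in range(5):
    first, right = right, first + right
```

Let's trace through this code step by step.

Initialize: first = 1
Initialize: right = 1
Entering loop: for i in range(5):
After iteration 1: i = 0, first = 1, right = 2
After iteration 2: i = 1, first = 2, right = 3
After iteration 3: i = 2, first = 3, right = 5
After iteration 4: i = 3, first = 5, right = 8
After iteration 5: i = 4, first = 8, right = 13
Loop ends.

Final answer: 8, 13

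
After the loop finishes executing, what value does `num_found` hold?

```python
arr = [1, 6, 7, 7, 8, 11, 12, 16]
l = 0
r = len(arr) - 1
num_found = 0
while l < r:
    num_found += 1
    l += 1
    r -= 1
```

Let's trace through this code step by step.

Initialize: arr = [1, 6, 7, 7, 8, 11, 12, 16]
Initialize: l = 0
Initialize: r = 7
Initialize: num_found = 0
Entering loop: while l < r:
After iteration 1: l = 1, r = 6, num_found = 1
After iteration 2: l = 2, r = 5, num_found = 2
After iteration 3: l = 3, r = 4, num_found = 3
After iteration 4: l = 4, r = 3, num_found = 4
Loop ends.

Final answer: 4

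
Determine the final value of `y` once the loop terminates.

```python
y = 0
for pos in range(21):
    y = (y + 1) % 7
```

Let's trace through this code step by step.

Initialize: y = 0
Entering loop: for pos in range(21):
After iteration 1: pos = 0, y = 1
After iteration 2: pos = 1, y = 2
After iteration 3: pos = 2, y = 3
After iteration 4: pos = 3, y = 4
After iteration 5: pos = 4, y = 5
After iteration 6: pos = 5, y = 6
After iteration 7: pos = 6, y = 0
After iteration 8: pos = 7, y = 1
After iteration 9: pos = 8, y = 2
After iteration 10: pos = 9, y = 3
After iteration 11: pos = 10, y = 4
After iteration 12: pos = 11, y = 5
After iteration 13: pos = 12, y = 6
After iteration 14: pos = 13, y = 0
After iteration 15: pos = 14, y = 1
After iteration 16: pos = 15, y = 2
After iteration 17: pos = 16, y = 3
After iteration 18: pos = 17, y = 4
After iteration 19: pos = 18, y = 5
After iteration 20: pos = 19, y = 6
After iteration 21: pos = 20, y = 0
Loop ends.

Final answer: 0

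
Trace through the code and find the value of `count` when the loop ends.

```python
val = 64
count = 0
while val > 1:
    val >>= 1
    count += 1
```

Let's trace through this code step by step.

Initialize: val = 64
Initialize: count = 0
Entering loop: while val > 1:
After iteration 1: val = 32, count = 1
After iteration 2: val = 16, count = 2
After iteration 3: val = 8, count = 3
After iteration 4: val = 4, count = 4
After iteration 5: val = 2, count = 5
After iteration 6: val = 1, count = 6
Loop ends.

Final answer: 6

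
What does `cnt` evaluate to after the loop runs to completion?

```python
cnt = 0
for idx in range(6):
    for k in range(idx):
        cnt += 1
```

Let's trace through this code step by step.

Initialize: cnt = 0
Entering loop: for idx in range(6):
After iteration 1: idx = 0, cnt = 0
After iteration 2: idx = 1, cnt = 1, k = 0
After iteration 3: idx = 2, cnt = 3, k = 1
After iteration 4: idx = 3, cnt = 6, k = 2
After iteration 5: idx = 4, cnt = 10, k = 3
After iteration 6: idx = 5, cnt = 15, k = 4
Loop ends.

Final answer: 15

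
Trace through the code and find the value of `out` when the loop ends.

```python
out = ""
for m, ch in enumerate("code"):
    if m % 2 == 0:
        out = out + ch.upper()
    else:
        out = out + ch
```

Let's trace through this code step by step.

Initialize: out = ''
Entering loop: for m, ch in enumerate("code"):
After iteration 1: m = 0, ch = 'c', out = 'C'
After iteration 2: m = 1, ch = 'o', out = 'Co'
After iteration 3: m = 2, ch = 'd', out = 'CoD'
After iteration 4: m = 3, ch = 'e', out = 'CoDe'
Loop ends.

Final answer: 'CoDe'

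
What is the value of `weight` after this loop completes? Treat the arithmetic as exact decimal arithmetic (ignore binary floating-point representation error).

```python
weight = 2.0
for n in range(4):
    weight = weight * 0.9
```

Let's trace through this code step by step.

Initialize: weight = 2.0
Entering loop: for n in range(4):
After iteration 1: n = 0, weight = 1.8
After iteration 2: n = 1, weight = 1.62
After iteration 3: n = 2, weight = 1.458
After iteration 4: n = 3, weight = 1.3122
Loop ends.

Final answer: 1.3122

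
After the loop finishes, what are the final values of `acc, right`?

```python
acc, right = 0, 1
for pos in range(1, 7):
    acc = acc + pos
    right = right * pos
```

Let's trace through this code step by step.

Initialize: acc = 0
Initialize: right = 1
Entering loop: for pos in range(1, 7):
After iteration 1: pos = 1, acc = 1, right = 1
After iteration 2: pos = 2, acc = 3, right = 2
After iteration 3: pos = 3, acc = 6, right = 6
After iteration 4: pos = 4, acc = 10, right = 24
After iteration 5: pos = 5, acc = 15, right = 120
After iteration 6: pos = 6, acc = 21, right = 720
Loop ends.

Final answer: 21, 720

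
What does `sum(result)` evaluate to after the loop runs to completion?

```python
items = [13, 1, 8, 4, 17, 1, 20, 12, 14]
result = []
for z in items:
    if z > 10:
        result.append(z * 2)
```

Let's trace through this code step by step.

Initialize: items = [13, 1, 8, 4, 17, 1, 20, 12, 14]
Initialize: result = []
Entering loop: for z in items:
After iteration 1: z = 13, result = [26]
After iteration 2: z = 1, result = [26]
After iteration 3: z = 8, result = [26]
After iteration 4: z = 4, result = [26]
After iteration 5: z = 17, result = [26, 34]
After iteration 6: z = 1, result = [26, 34]
After iteration 7: z = 20, result = [26, 34, 40]
After iteration 8: z = 12, result = [26, 34, 40, 24]
After iteration 9: z = 14, result = [26, 34, 40, 24, 28]
Loop ends.
sum(result) = 152

Final answer: 152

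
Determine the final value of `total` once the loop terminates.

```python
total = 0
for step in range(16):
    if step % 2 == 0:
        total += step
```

Let's trace through this code step by step.

Initialize: total = 0
Entering loop: for step in range(16):
After iteration 1: step = 0, total = 0
After iteration 2: step = 1, total = 0
After iteration 3: step = 2, total = 2
After iteration 4: step = 3, total = 2
After iteration 5: step = 4, total = 6
After iteration 6: step = 5, total = 6
After iteration 7: step = 6, total = 12
After iteration 8: step = 7, total = 12
After iteration 9: step = 8, total = 20
After iteration 10: step = 9, total = 20
After iteration 11: step = 10, total = 30
After iteration 12: step = 11, total = 30
After iteration 13: step = 12, total = 42
After iteration 14: step = 13, total = 42
After iteration 15: step = 14, total = 56
After iteration 16: step = 15, total = 56
Loop ends.

Final answer: 56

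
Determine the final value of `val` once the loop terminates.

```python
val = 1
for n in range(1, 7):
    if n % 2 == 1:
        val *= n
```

Let's trace through this code step by step.

Initialize: val = 1
Entering loop: for n in range(1, 7):
After iteration 1: n = 1, val = 1
After iteration 2: n = 2, val = 1
After iteration 3: n = 3, val = 3
After iteration 4: n = 4, val = 3
After iteration 5: n = 5, val = 15
After iteration 6: n = 6, val = 15
Loop ends.

Final answer: 15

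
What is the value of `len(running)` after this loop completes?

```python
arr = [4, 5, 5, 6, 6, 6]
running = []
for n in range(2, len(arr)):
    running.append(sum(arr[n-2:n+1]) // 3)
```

Let's trace through this code step by step.

Initialize: arr = [4, 5, 5, 6, 6, 6]
Initialize: running = []
Entering loop: for n in range(2, len(arr)):
After iteration 1: n = 2, running = [4]
After iteration 2: n = 3, running = [4, 5]
After iteration 3: n = 4, running = [4, 5, 5]
After iteration 4: n = 5, running = [4, 5, 5, 6]
Loop ends.
len(running) = 4

Final answer: 4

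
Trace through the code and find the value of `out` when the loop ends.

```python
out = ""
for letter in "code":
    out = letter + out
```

Let's trace through this code step by step.

Initialize: out = ''
Entering loop: for letter in "code":
After iteration 1: letter = 'c', out = 'c'
After iteration 2: letter = 'o', out = 'oc'
After iteration 3: letter = 'd', out = 'doc'
After iteration 4: letter = 'e', out = 'edoc'
Loop ends.

Final answer: 'edoc'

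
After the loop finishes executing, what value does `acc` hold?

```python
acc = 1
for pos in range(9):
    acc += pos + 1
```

Let's trace through this code step by step.

Initialize: acc = 1
Entering loop: for pos in range(9):
After iteration 1: pos = 0, acc = 2
After iteration 2: pos = 1, acc = 4
After iteration 3: pos = 2, acc = 7
After iteration 4: pos = 3, acc = 11
After iteration 5: pos = 4, acc = 16
After iteration 6: pos = 5, acc = 22
After iteration 7: pos = 6, acc = 29
After iteration 8: pos = 7, acc = 37
After iteration 9: pos = 8, acc = 46
Loop ends.

Final answer: 46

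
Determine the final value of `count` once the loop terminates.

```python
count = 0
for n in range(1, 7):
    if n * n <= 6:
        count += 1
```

Let's trace through this code step by step.

Initialize: count = 0
Entering loop: for n in range(1, 7):
After iteration 1: n = 1, count = 1
After iteration 2: n = 2, count = 2
After iteration 3: n = 3, count = 2
After iteration 4: n = 4, count = 2
After iteration 5: n = 5, count = 2
After iteration 6: n = 6, count = 2
Loop ends.

Final answer: 2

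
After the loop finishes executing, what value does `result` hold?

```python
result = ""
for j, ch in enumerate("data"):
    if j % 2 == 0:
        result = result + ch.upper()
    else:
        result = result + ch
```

Let's trace through this code step by step.

Initialize: result = ''
Entering loop: for j, ch in enumerate("data"):
After iteration 1: j = 0, ch = 'd', result = 'D'
After iteration 2: j = 1, ch = 'a', result = 'Da'
After iteration 3: j = 2, ch = 't', result = 'DaT'
After iteration 4: j = 3, ch = 'a', result = 'DaTa'
Loop ends.

Final answer: 'DaTa'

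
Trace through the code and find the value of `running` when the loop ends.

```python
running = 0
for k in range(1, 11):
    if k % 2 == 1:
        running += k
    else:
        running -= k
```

Let's trace through this code step by step.

Initialize: running = 0
Entering loop: for k in range(1, 11):
After iteration 1: k = 1, running = 1
After iteration 2: k = 2, running = -1
After iteration 3: k = 3, running = 2
After iteration 4: k = 4, running = -2
After iteration 5: k = 5, running = 3
After iteration 6: k = 6, running = -3
After iteration 7: k = 7, running = 4
After iteration 8: k = 8, running = -4
After iteration 9: k = 9, running = 5
After iteration 10: k = 10, running = -5
Loop ends.

Final answer: -5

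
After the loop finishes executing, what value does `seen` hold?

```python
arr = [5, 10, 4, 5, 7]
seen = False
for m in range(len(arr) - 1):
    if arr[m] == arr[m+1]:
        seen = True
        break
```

Let's trace through this code step by step.

Initialize: arr = [5, 10, 4, 5, 7]
Initialize: seen = False
Entering loop: for m in range(len(arr) - 1):
After iteration 1: m = 0, seen = False
After iteration 2: m = 1, seen = False
After iteration 3: m = 2, seen = False
After iteration 4: m = 3, seen = False
Loop ends.

Final answer: False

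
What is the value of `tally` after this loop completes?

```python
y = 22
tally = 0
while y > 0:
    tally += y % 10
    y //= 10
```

Let's trace through this code step by step.

Initialize: y = 22
Initialize: tally = 0
Entering loop: while y > 0:
After iteration 1: y = 2, tally = 2
After iteration 2: y = 0, tally = 4
Loop ends.

Final answer: 4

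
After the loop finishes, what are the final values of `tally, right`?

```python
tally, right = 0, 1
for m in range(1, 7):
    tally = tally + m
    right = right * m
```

Let's trace through this code step by step.

Initialize: tally = 0
Initialize: right = 1
Entering loop: for m in range(1, 7):
After iteration 1: m = 1, tally = 1, right = 1
After iteration 2: m = 2, tally = 3, right = 2
After iteration 3: m = 3, tally = 6, right = 6
After iteration 4: m = 4, tally = 10, right = 24
After iteration 5: m = 5, tally = 15, right = 120
After iteration 6: m = 6, tally = 21, right = 720
Loop ends.

Final answer: 21, 720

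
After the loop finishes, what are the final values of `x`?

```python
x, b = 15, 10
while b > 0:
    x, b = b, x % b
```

Let's trace through this code step by step.

Initialize: x = 15
Initialize: b = 10
Entering loop: while b > 0:
After iteration 1: x = 10, b = 5
After iteration 2: x = 5, b = 0
Loop ends.

Final answer: 5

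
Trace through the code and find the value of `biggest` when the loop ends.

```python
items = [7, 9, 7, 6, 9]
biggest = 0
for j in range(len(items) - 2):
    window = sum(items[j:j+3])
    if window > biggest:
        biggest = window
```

Let's trace through this code step by step.

Initialize: items = [7, 9, 7, 6, 9]
Initialize: biggest = 0
Entering loop: for j in range(len(items) - 2):
After iteration 1: j = 0, biggest = 23, window = 23
After iteration 2: j = 1, biggest = 23, window = 22
After iteration 3: j = 2, biggest = 23, window = 22
Loop ends.

Final answer: 23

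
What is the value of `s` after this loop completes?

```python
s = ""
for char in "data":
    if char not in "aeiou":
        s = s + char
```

Let's trace through this code step by step.

Initialize: s = ''
Entering loop: for char in "data":
After iteration 1: char = 'd', s = 'd'
After iteration 2: char = 'a', s = 'd'
After iteration 3: char = 't', s = 'dt'
After iteration 4: char = 'a', s = 'dt'
Loop ends.

Final answer: 'dt'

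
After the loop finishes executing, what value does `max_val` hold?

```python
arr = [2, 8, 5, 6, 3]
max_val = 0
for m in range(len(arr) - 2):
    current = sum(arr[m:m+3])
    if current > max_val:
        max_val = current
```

Let's trace through this code step by step.

Initialize: arr = [2, 8, 5, 6, 3]
Initialize: max_val = 0
Entering loop: for m in range(len(arr) - 2):
After iteration 1: m = 0, max_val = 15, current = 15
After iteration 2: m = 1, max_val = 19, current = 19
After iteration 3: m = 2, max_val = 19, current = 14
Loop ends.

Final answer: 19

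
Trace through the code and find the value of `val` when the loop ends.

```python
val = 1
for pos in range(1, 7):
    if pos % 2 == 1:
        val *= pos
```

Let's trace through this code step by step.

Initialize: val = 1
Entering loop: for pos in range(1, 7):
After iteration 1: pos = 1, val = 1
After iteration 2: pos = 2, val = 1
After iteration 3: pos = 3, val = 3
After iteration 4: pos = 4, val = 3
After iteration 5: pos = 5, val = 15
After iteration 6: pos = 6, val = 15
Loop ends.

Final answer: 15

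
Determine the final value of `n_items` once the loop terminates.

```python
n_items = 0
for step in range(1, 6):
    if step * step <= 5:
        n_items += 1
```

Let's trace through this code step by step.

Initialize: n_items = 0
Entering loop: for step in range(1, 6):
After iteration 1: step = 1, n_items = 1
After iteration 2: step = 2, n_items = 2
After iteration 3: step = 3, n_items = 2
After iteration 4: step = 4, n_items = 2
After iteration 5: step = 5, n_items = 2
Loop ends.

Final answer: 2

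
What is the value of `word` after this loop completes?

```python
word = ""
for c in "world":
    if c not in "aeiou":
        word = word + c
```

Let's trace through this code step by step.

Initialize: word = ''
Entering loop: for c in "world":
After iteration 1: c = 'w', word = 'w'
After iteration 2: c = 'o', word = 'w'
After iteration 3: c = 'r', word = 'wr'
After iteration 4: c = 'l', word = 'wrl'
After iteration 5: c = 'd', word = 'wrld'
Loop ends.

Final answer: 'wrld'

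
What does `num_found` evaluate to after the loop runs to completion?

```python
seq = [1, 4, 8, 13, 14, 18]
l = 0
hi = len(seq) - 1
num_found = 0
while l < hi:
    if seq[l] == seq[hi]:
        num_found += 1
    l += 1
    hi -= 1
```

Let's trace through this code step by step.

Initialize: seq = [1, 4, 8, 13, 14, 18]
Initialize: l = 0
Initialize: hi = 5
Initialize: num_found = 0
Entering loop: while l < hi:
After iteration 1: l = 1, hi = 4, num_found = 0
After iteration 2: l = 2, hi = 3, num_found = 0
After iteration 3: l = 3, hi = 2, num_found = 0
Loop ends.

Final answer: 0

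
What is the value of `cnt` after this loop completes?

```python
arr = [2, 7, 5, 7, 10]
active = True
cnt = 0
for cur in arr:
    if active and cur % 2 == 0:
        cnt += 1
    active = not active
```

Let's trace through this code step by step.

Initialize: arr = [2, 7, 5, 7, 10]
Initialize: active = True
Initialize: cnt = 0
Entering loop: for cur in arr:
After iteration 1: cur = 2, active = False, cnt = 1
After iteration 2: cur = 7, active = True, cnt = 1
After iteration 3: cur = 5, active = False, cnt = 1
After iteration 4: cur = 7, active = True, cnt = 1
After iteration 5: cur = 10, active = False, cnt = 2
Loop ends.

Final answer: 2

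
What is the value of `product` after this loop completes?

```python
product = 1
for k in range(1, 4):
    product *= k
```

Let's trace through this code step by step.

Initialize: product = 1
Entering loop: for k in range(1, 4):
After iteration 1: k = 1, product = 1
After iteration 2: k = 2, product = 2
After iteration 3: k = 3, product = 6
Loop ends.

Final answer: 6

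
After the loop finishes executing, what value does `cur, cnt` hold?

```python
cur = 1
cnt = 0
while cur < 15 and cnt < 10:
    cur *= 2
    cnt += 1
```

Let's trace through this code step by step.

Initialize: cur = 1
Initialize: cnt = 0
Entering loop: while cur < 15 and cnt < 10:
After iteration 1: cur = 2, cnt = 1
After iteration 2: cur = 4, cnt = 2
After iteration 3: cur = 8, cnt = 3
After iteration 4: cur = 16, cnt = 4
Loop ends.

Final answer: 16, 4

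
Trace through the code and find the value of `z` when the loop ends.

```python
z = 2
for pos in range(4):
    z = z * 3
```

Let's trace through this code step by step.

Initialize: z = 2
Entering loop: for pos in range(4):
After iteration 1: pos = 0, z = 6
After iteration 2: pos = 1, z = 18
After iteration 3: pos = 2, z = 54
After iteration 4: pos = 3, z = 162
Loop ends.

Final answer: 162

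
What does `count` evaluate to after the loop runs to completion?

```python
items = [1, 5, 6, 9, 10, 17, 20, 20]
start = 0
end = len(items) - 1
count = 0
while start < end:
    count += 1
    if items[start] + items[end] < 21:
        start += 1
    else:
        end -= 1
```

Let's trace through this code step by step.

Initialize: items = [1, 5, 6, 9, 10, 17, 20, 20]
Initialize: start = 0
Initialize: end = 7
Initialize: count = 0
Entering loop: while start < end:
After iteration 1: start = 0, end = 6, count = 1
After iteration 2: start = 0, end = 5, count = 2
After iteration 3: start = 1, end = 5, count = 3
After iteration 4: start = 1, end = 4, count = 4
After iteration 5: start = 2, end = 4, count = 5
After iteration 6: start = 3, end = 4, count = 6
After iteration 7: start = 4, end = 4, count = 7
Loop ends.

Final answer: 7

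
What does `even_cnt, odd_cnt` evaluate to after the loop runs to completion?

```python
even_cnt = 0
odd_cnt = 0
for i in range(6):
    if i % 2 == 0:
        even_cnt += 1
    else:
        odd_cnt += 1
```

Let's trace through this code step by step.

Initialize: even_cnt = 0
Initialize: odd_cnt = 0
Entering loop: for i in range(6):
After iteration 1: i = 0, even_cnt = 1, odd_cnt = 0
After iteration 2: i = 1, even_cnt = 1, odd_cnt = 1
After iteration 3: i = 2, even_cnt = 2, odd_cnt = 1
After iteration 4: i = 3, even_cnt = 2, odd_cnt = 2
After iteration 5: i = 4, even_cnt = 3, odd_cnt = 2
After iteration 6: i = 5, even_cnt = 3, odd_cnt = 3
Loop ends.

Final answer: 3, 3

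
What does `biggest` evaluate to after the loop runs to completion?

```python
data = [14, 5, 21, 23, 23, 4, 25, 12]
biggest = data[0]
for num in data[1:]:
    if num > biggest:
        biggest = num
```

Let's trace through this code step by step.

Initialize: data = [14, 5, 21, 23, 23, 4, 25, 12]
Initialize: biggest = 14
Entering loop: for num in data[1:]:
After iteration 1: num = 5, biggest = 14
After iteration 2: num = 21, biggest = 21
After iteration 3: num = 23, biggest = 23
After iteration 4: num = 23, biggest = 23
After iteration 5: num = 4, biggest = 23
After iteration 6: num = 25, biggest = 25
After iteration 7: num = 12, biggest = 25
Loop ends.

Final answer: 25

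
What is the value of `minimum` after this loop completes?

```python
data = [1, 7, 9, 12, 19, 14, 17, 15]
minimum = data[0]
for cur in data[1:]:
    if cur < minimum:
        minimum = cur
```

Let's trace through this code step by step.

Initialize: data = [1, 7, 9, 12, 19, 14, 17, 15]
Initialize: minimum = 1
Entering loop: for cur in data[1:]:
After iteration 1: cur = 7, minimum = 1
After iteration 2: cur = 9, minimum = 1
After iteration 3: cur = 12, minimum = 1
After iteration 4: cur = 19, minimum = 1
After iteration 5: cur = 14, minimum = 1
After iteration 6: cur = 17, minimum = 1
After iteration 7: cur = 15, minimum = 1
Loop ends.

Final answer: 1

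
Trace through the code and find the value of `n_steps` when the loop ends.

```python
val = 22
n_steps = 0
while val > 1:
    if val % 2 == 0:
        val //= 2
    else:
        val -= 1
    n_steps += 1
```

Let's trace through this code step by step.

Initialize: val = 22
Initialize: n_steps = 0
Entering loop: while val > 1:
After iteration 1: val = 11, n_steps = 1
After iteration 2: val = 10, n_steps = 2
After iteration 3: val = 5, n_steps = 3
After iteration 4: val = 4, n_steps = 4
After iteration 5: val = 2, n_steps = 5
After iteration 6: val = 1, n_steps = 6
Loop ends.

Final answer: 6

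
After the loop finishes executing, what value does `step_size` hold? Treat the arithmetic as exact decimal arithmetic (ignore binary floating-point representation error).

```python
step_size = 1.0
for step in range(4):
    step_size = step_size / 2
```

Let's trace through this code step by step.

Initialize: step_size = 1.0
Entering loop: for step in range(4):
After iteration 1: step = 0, step_size = 0.5
After iteration 2: step = 1, step_size = 0.25
After iteration 3: step = 2, step_size = 0.125
After iteration 4: step = 3, step_size = 0.0625
Loop ends.

Final answer: 0.0625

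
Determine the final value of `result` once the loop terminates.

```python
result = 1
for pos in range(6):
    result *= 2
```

Let's trace through this code step by step.

Initialize: result = 1
Entering loop: for pos in range(6):
After iteration 1: pos = 0, result = 2
After iteration 2: pos = 1, result = 4
After iteration 3: pos = 2, result = 8
After iteration 4: pos = 3, result = 16
After iteration 5: pos = 4, result = 32
After iteration 6: pos = 5, result = 64
Loop ends.

Final answer: 64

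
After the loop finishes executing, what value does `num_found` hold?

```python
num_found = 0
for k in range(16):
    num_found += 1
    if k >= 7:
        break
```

Let's trace through this code step by step.

Initialize: num_found = 0
Entering loop: for k in range(16):
After iteration 1: k = 0, num_found = 1
After iteration 2: k = 1, num_found = 2
After iteration 3: k = 2, num_found = 3
After iteration 4: k = 3, num_found = 4
After iteration 5: k = 4, num_found = 5
After iteration 6: k = 5, num_found = 6
After iteration 7: k = 6, num_found = 7
After iteration 8: k = 7, num_found = 8
Loop ends.

Final answer: 8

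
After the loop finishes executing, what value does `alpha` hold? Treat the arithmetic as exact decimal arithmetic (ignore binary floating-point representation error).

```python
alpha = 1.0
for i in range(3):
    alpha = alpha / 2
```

Let's trace through this code step by step.

Initialize: alpha = 1.0
Entering loop: for i in range(3):
After iteration 1: i = 0, alpha = 0.5
After iteration 2: i = 1, alpha = 0.25
After iteration 3: i = 2, alpha = 0.125
Loop ends.

Final answer: 0.125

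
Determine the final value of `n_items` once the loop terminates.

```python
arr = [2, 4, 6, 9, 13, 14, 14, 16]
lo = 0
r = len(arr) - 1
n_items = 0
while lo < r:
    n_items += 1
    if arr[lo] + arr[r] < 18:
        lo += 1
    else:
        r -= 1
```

Let's trace through this code step by step.

Initialize: arr = [2, 4, 6, 9, 13, 14, 14, 16]
Initialize: lo = 0
Initialize: r = 7
Initialize: n_items = 0
Entering loop: while lo < r:
After iteration 1: lo = 0, r = 6, n_items = 1
After iteration 2: lo = 1, r = 6, n_items = 2
After iteration 3: lo = 1, r = 5, n_items = 3
After iteration 4: lo = 1, r = 4, n_items = 4
After iteration 5: lo = 2, r = 4, n_items = 5
After iteration 6: lo = 2, r = 3, n_items = 6
After iteration 7: lo = 3, r = 3, n_items = 7
Loop ends.

Final answer: 7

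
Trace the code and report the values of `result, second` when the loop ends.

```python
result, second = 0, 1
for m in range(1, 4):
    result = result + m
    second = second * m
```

Let's trace through this code step by step.

Initialize: result = 0
Initialize: second = 1
Entering loop: for m in range(1, 4):
After iteration 1: m = 1, result = 1, second = 1
After iteration 2: m = 2, result = 3, second = 2
After iteration 3: m = 3, result = 6, second = 6
Loop ends.

Final answer: 6, 6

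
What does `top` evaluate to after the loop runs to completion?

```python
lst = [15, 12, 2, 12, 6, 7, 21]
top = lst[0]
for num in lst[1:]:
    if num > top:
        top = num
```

Let's trace through this code step by step.

Initialize: lst = [15, 12, 2, 12, 6, 7, 21]
Initialize: top = 15
Entering loop: for num in lst[1:]:
After iteration 1: num = 12, top = 15
After iteration 2: num = 2, top = 15
After iteration 3: num = 12, top = 15
After iteration 4: num = 6, top = 15
After iteration 5: num = 7, top = 15
After iteration 6: num = 21, top = 21
Loop ends.

Final answer: 21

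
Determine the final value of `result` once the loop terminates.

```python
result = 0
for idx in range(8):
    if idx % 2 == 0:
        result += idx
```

Let's trace through this code step by step.

Initialize: result = 0
Entering loop: for idx in range(8):
After iteration 1: idx = 0, result = 0
After iteration 2: idx = 1, result = 0
After iteration 3: idx = 2, result = 2
After iteration 4: idx = 3, result = 2
After iteration 5: idx = 4, result = 6
After iteration 6: idx = 5, result = 6
After iteration 7: idx = 6, result = 12
After iteration 8: idx = 7, result = 12
Loop ends.

Final answer: 12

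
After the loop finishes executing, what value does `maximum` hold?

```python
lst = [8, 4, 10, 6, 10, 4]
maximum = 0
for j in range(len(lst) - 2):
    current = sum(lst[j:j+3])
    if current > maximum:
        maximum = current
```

Let's trace through this code step by step.

Initialize: lst = [8, 4, 10, 6, 10, 4]
Initialize: maximum = 0
Entering loop: for j in range(len(lst) - 2):
After iteration 1: j = 0, maximum = 22, current = 22
After iteration 2: j = 1, maximum = 22, current = 20
After iteration 3: j = 2, maximum = 26, current = 26
After iteration 4: j = 3, maximum = 26, current = 20
Loop ends.

Final answer: 26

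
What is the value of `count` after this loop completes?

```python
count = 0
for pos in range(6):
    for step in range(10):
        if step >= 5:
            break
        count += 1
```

Let's trace through this code step by step.

Initialize: count = 0
Entering loop: for pos in range(6):
After iteration 1: pos = 0, count = 5
After iteration 2: pos = 1, count = 10
After iteration 3: pos = 2, count = 15
After iteration 4: pos = 3, count = 20
After iteration 5: pos = 4, count = 25
After iteration 6: pos = 5, count = 30
Loop ends.

Final answer: 30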